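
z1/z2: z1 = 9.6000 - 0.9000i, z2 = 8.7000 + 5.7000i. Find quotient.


Conjugate of z2 = 8.7000 - 5.7000i
Numerator: (9.6000 - 0.9000i)(8.7000 - 5.7000i) = 78.3900 - 62.5500i
Denominator: 8.7^2 + 5.7^2 = 108.18
Result = (78.3900 - 62.5500i)/108.18

0.7246 - 0.5782i


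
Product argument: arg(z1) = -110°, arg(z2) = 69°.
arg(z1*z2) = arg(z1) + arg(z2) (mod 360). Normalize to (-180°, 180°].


arg(z1*z2) = -110° + 69° = -41°
Normalized to (-180°, 180°]: -41°

-41°


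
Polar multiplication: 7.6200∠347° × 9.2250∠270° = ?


r = 7.6200 * 9.2250 = 70.2945
theta = 347° + 270° = 617° = 257° (mod 360)

70.2945 cis(257°)


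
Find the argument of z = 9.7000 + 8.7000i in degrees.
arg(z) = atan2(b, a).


Re = 9.7, Im = 8.7
arg = atan2(8.7, 9.7) = 41.8892 degrees

arg(z) = 41.8892 degrees


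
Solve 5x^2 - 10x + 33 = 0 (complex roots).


disc = (-10)^2 - 4*5*33 = 100 - 660 = -560
sqrt(|disc|) = sqrt(560) = 23.6643
Real part = 10/(2*5) = 1.0000
Imag part = 23.6643/(2*5) = 2.3664

1.0000 ± 2.3664i


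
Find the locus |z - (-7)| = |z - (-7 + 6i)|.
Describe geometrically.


Equal distances means the locus is the perpendicular bisector of z1 and z2.
Midpoint = ((-7+(-7))/2, (0+6)/2) = (-7.0000, 3.0000)

Perpendicular bisector through (-7.0000, 3.0000)


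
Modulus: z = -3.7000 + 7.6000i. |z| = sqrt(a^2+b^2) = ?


|z| = sqrt((-3.7)^2 + 7.6^2) = sqrt(13.69 + 57.76) = sqrt(71.45) = 8.4528

|z| = 8.4528


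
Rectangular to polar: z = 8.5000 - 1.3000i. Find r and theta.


r = sqrt(72.25+1.69) = sqrt(73.94) = 8.5988
theta = atan2(-1.3, 8.5) = -8.6955 degrees

r = 8.5988, theta = -8.6955 degrees


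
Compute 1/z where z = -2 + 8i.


|z|^2 = 4+64 = 68
1/z = (-2 - 8i)/68

1/z = -0.0294 - 0.1176i


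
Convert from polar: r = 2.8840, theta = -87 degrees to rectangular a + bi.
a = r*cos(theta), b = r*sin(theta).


a = 2.8840*cos(-87°) = 2.8840*0.05234 = 0.1509
b = 2.8840*sin(-87°) = 2.8840*(-0.9986) = -2.8800

0.1509 - 2.8800i


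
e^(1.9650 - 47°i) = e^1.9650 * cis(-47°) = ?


e^1.9650 = 7.1349
cos(-47°) = 0.682
sin(-47°) = -0.73135
Real = 7.1349*0.682 = 4.8660
Imag = 7.1349*(-0.73135) = -5.2181

4.8660 - 5.2181i


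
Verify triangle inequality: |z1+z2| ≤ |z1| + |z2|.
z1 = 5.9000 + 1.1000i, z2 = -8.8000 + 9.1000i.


|z1| = sqrt(5.9^2 + 1.1^2) = sqrt(36.02) = 6.0017
|z2| = sqrt((-8.8)^2 + 9.1^2) = sqrt(160.25) = 12.6590
z1+z2 = -2.9000 + 10.2000i
|z1+z2| = sqrt(112.45) = 10.6042
|z1|+|z2| = 6.0017 + 12.6590 = 18.6607

|z1+z2| = 10.6042 ≤ |z1|+|z2| = 18.6607 (verified)


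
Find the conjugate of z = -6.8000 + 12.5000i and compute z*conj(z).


z_bar = -6.8000 - 12.5000i
z*z_bar = (-6.8)^2 + 12.5^2 = 46.24 + 156.25 = 202.49

z_bar = -6.8000 - 12.5000i, z*z_bar = 202.49


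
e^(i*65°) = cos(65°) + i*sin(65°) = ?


cos(65°) = 0.4226
sin(65°) = 0.9063

e^(i*65°) = 0.4226 + 0.9063i


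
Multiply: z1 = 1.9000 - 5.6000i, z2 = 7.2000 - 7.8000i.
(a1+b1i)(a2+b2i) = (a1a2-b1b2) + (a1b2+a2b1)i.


Real = 1.9*7.2 - (-5.6)*(-7.8) = 13.68 - 43.68 = -30
Imag = 1.9*(-7.8) + 7.2*(-5.6) = -14.82 - (40.32) = -55.14

-30.0000 - 55.1400i


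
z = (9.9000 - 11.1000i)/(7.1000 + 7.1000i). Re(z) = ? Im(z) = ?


Multiply by conjugate: (9.9000 - 11.1000i)(7.1000 - 7.1000i) / (7.1^2 + 7.1^2)
Numerator real = 9.9*7.1 - (11.1)*7.1 = -8.52
Numerator imag = -11.1*7.1 - 9.9*7.1 = -149.1
Denominator = 100.82
Re(z) = -8.52/100.82 = -0.0845
Im(z) = -149.1/100.82 = -1.4789

Re(z) = -0.0845, Im(z) = -1.4789


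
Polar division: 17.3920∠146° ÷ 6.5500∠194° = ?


r = 17.3920 / 6.5500 = 2.6553
theta = 146° - 194° = -48° = 312° (mod 360)

2.6553 cis(312°)


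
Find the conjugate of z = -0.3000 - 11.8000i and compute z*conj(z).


z_bar = -0.3000 + 11.8000i
z*z_bar = (-0.3)^2 + (-11.8)^2 = 0.09 + 139.24 = 139.33

z_bar = -0.3000 + 11.8000i, z*z_bar = 139.33


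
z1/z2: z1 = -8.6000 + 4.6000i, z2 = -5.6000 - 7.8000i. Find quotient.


Conjugate of z2 = -5.6000 + 7.8000i
Numerator: (-8.6000 + 4.6000i)(-5.6000 + 7.8000i) = 12.2800 - 92.8400i
Denominator: (-5.6)^2 + (-7.8)^2 = 92.2
Result = (12.2800 - 92.8400i)/92.2

0.1332 - 1.0069i


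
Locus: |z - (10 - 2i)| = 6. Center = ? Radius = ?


|z - z0| = r is a circle with center z0 and radius r.
Center = (10, -2), radius = 6

Circle with center (10, -2) and radius 6


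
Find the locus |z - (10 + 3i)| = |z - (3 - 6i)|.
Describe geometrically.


Equal distances means the locus is the perpendicular bisector of z1 and z2.
Midpoint = ((10+3)/2, (3+(-6))/2) = (6.5000, -1.5000)

Perpendicular bisector through (6.5000, -1.5000)


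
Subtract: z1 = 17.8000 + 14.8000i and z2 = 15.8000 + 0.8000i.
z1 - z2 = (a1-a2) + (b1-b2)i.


Real: 17.8 - 15.8 = 2
Imag: 14.8 - 0.8 = 14

2.0000 + 14.0000i


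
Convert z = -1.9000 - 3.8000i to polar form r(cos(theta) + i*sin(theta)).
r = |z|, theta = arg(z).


r = sqrt(3.61+14.44) = sqrt(18.05) = 4.2485
theta = atan2(-3.8, -1.9) = -116.5651 degrees

r = 4.2485, theta = -116.5651 degrees


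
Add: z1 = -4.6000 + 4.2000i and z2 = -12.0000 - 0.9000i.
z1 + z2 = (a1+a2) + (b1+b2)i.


Real: -4.6 - 12 = -16.6
Imag: 4.2 - 0.9 = 3.3

-16.6000 + 3.3000i


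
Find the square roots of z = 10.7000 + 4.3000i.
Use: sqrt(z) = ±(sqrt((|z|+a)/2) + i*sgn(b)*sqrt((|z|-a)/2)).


|z| = sqrt(114.49+18.49) = 11.5317
sqrt((|z|+a)/2) = sqrt((11.5317+10.7)/2) = sqrt(11.1158) = 3.3340
sqrt((|z|-a)/2) = sqrt((11.5317-10.7)/2) = sqrt(0.4158) = 0.6449

±(3.3340 + 0.6449i) i.e. 3.3340 + 0.6449i and -3.3340 - 0.6449i


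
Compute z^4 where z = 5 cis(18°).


r^4 = 5^4 = 625
n*theta = 4*18° = 72° = 72° (mod 360)
a = 625*cos(72°) = 193.1356
b = 625*sin(72°) = 594.4103

625 cis(72°) = 193.1356 + 594.4103i


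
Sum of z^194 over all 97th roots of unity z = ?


The roots are w_k = w^k with w = e^(2*pi*i/97), and (w^k)^194 = (w^194)^k.
So S = 1 + u + u^2 + ... + u^(96) with u = w^194.
194 = 2*97 + 0, so 194 is a multiple of 97 and u = (w^97)^2 = 1.
Every one of the 97 terms equals 1: S = 97

S = 97


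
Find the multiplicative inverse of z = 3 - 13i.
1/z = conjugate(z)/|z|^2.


|z|^2 = 9+169 = 178
1/z = (3 + 13i)/178

1/z = 0.0169 + 0.0730i


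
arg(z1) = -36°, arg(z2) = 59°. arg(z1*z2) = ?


arg(z1*z2) = -36° + 59° = 23°
Normalized to (-180°, 180°]: 23°

23°


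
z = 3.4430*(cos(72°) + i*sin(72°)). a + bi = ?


a = 3.4430*cos(72°) = 3.4430*0.309 = 1.0639
b = 3.4430*sin(72°) = 3.4430*0.95106 = 3.2745

1.0639 + 3.2745i


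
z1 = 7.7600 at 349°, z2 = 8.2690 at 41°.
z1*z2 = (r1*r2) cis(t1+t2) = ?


r = 7.7600 * 8.2690 = 64.1674
theta = 349° + 41° = 390° = 30° (mod 360)

64.1674 cis(30°)


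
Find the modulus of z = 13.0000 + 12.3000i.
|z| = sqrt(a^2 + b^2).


|z| = sqrt(13^2 + 12.3^2) = sqrt(169 + 151.29) = sqrt(320.29) = 17.8966

|z| = 17.8966


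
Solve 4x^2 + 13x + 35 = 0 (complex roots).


disc = 13^2 - 4*4*35 = 169 - 560 = -391
sqrt(|disc|) = sqrt(391) = 19.7737
Real part = -13/(2*4) = -1.6250
Imag part = 19.7737/(2*4) = 2.4717

-1.6250 ± 2.4717i


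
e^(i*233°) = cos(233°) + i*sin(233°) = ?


cos(233°) = -0.6018
sin(233°) = -0.7986

e^(i*233°) = -0.6018 - 0.7986i


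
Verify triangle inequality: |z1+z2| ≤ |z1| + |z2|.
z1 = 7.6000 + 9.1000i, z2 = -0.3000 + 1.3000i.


|z1| = sqrt(7.6^2 + 9.1^2) = sqrt(140.57) = 11.8562
|z2| = sqrt((-0.3)^2 + 1.3^2) = sqrt(1.78) = 1.3342
z1+z2 = 7.3000 + 10.4000i
|z1+z2| = sqrt(161.45) = 12.7063
|z1|+|z2| = 11.8562 + 1.3342 = 13.1904

|z1+z2| = 12.7063 ≤ |z1|+|z2| = 13.1904 (verified)


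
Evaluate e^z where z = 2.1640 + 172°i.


e^2.1640 = 8.7059
cos(172°) = -0.99027
sin(172°) = 0.13917
Real = 8.7059*(-0.99027) = -8.6212
Imag = 8.7059*0.13917 = 1.2116

-8.6212 + 1.2116i


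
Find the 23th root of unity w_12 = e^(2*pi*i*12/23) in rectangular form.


Angle = 360*12/23 = 187.8261°
a = cos(187.8261°) = -0.9907
b = sin(187.8261°) = -0.1362

-0.9907 - 0.1362i


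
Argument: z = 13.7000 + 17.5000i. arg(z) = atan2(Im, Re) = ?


Re = 13.7, Im = 17.5
arg = atan2(17.5, 13.7) = 51.9441 degrees

arg(z) = 51.9441 degrees


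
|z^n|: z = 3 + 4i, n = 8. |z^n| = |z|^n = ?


|z| = sqrt(9+16) = sqrt(25) = 5
|z^8| = |z|^8 = 5^8 = 390625

|z^8| = 390625


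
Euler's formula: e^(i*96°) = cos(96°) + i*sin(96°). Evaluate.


cos(96°) = -0.1045
sin(96°) = 0.9945

e^(i*96°) = -0.1045 + 0.9945i


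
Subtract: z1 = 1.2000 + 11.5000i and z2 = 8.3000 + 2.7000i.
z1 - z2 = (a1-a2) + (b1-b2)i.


Real: 1.2 - 8.3 = -7.1
Imag: 11.5 - 2.7 = 8.8

-7.1000 + 8.8000i


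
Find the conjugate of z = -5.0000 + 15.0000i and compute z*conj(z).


z_bar = -5.0000 - 15.0000i
z*z_bar = (-5)^2 + 15^2 = 25 + 225 = 250

z_bar = -5.0000 - 15.0000i, z*z_bar = 250


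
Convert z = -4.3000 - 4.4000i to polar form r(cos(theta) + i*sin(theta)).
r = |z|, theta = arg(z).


r = sqrt(18.49+19.36) = sqrt(37.85) = 6.1522
theta = atan2(-4.4, -4.3) = -134.3415 degrees

r = 6.1522, theta = -134.3415 degrees


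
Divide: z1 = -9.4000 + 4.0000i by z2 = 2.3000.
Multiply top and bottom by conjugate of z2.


Conjugate of z2 = 2.3000
Numerator: (-9.4000 + 4.0000i)(2.3000) = -21.6200 + 9.2000i
Denominator: 2.3^2 + 0^2 = 5.29
Result = (-21.6200 + 9.2000i)/5.29

-4.0870 + 1.7391i


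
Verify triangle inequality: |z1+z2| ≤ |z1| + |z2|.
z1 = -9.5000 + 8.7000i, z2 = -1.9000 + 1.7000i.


|z1| = sqrt((-9.5)^2 + 8.7^2) = sqrt(165.94) = 12.8818
|z2| = sqrt((-1.9)^2 + 1.7^2) = sqrt(6.5) = 2.5495
z1+z2 = -11.4000 + 10.4000i
|z1+z2| = sqrt(238.12) = 15.4311
|z1|+|z2| = 12.8818 + 2.5495 = 15.4313

|z1+z2| = 15.4311 ≤ |z1|+|z2| = 15.4313 (verified)


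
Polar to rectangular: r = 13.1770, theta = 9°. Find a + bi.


a = 13.1770*cos(9°) = 13.1770*0.98769 = 13.0148
b = 13.1770*sin(9°) = 13.1770*0.15643 = 2.0613

13.0148 + 2.0613i


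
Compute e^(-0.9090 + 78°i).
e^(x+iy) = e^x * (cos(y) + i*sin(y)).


e^-0.9090 = 0.4029
cos(78°) = 0.2079
sin(78°) = 0.9781
Real = 0.4029*0.2079 = 0.0838
Imag = 0.4029*0.9781 = 0.3941

0.0838 + 0.3941i


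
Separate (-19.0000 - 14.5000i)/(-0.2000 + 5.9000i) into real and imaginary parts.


Multiply by conjugate: (-19.0000 - 14.5000i)(-0.2000 - 5.9000i) / ((-0.2)^2 + 5.9^2)
Numerator real = -19*(-0.2) - (14.5)*5.9 = -81.75
Numerator imag = -14.5*(-0.2) - (-19)*5.9 = 115
Denominator = 34.85
Re(z) = -81.75/34.85 = -2.3458
Im(z) = 115/34.85 = 3.2999

Re(z) = -2.3458, Im(z) = 3.2999


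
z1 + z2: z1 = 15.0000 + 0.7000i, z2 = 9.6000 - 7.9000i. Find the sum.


Real: 15 + 9.6 = 24.6
Imag: 0.7 - 7.9 = -7.2

24.6000 - 7.2000i


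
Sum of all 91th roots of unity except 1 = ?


With w = e^(2*pi*i/91), all 91 of the 91th roots of unity w^0 = 1, w, ..., w^(90) sum to 0: 1 + w + ... + w^(90) = (1 - w^91)/(1 - w) = 0 since w^91 = 1, w ≠ 1.
Removing the root 1: w + w^2 + ... + w^(90) = 0 - 1 = -1

Sum = -1


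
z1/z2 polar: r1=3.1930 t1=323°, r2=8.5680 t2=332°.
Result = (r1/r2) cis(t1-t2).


r = 3.1930 / 8.5680 = 0.3727
theta = 323° - 332° = -9° = 351° (mod 360)

0.3727 cis(351°)


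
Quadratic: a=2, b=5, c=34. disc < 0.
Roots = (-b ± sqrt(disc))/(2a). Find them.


disc = 5^2 - 4*2*34 = 25 - 272 = -247
sqrt(|disc|) = sqrt(247) = 15.7162
Real part = -5/(2*2) = -1.2500
Imag part = 15.7162/(2*2) = 3.9291

-1.2500 ± 3.9291i


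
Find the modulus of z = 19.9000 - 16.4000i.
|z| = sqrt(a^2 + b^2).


|z| = sqrt(19.9^2 + (-16.4)^2) = sqrt(396.01 + 268.96) = sqrt(664.97) = 25.7870

|z| = 25.7870


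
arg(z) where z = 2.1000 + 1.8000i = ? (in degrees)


Re = 2.1, Im = 1.8
arg = atan2(1.8, 2.1) = 40.6013 degrees

arg(z) = 40.6013 degrees


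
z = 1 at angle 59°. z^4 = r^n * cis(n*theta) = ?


r^4 = 1^4 = 1
n*theta = 4*59° = 236° = 236° (mod 360)
a = 1*cos(236°) = -0.5592
b = 1*sin(236°) = -0.8290

1 cis(236°) = -0.5592 - 0.8290i


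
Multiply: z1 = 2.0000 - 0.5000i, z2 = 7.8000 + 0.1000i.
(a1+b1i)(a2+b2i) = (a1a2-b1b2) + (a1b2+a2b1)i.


Real = 2*7.8 - (-0.5)*0.1 = 15.6 - (-0.05) = 15.65
Imag = 2*0.1 + 7.8*(-0.5) = 0.2 - (3.9) = -3.7

15.6500 - 3.7000i


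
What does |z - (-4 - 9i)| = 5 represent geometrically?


|z - z0| = r is a circle with center z0 and radius r.
Center = (-4, -9), radius = 5

Circle with center (-4, -9) and radius 5


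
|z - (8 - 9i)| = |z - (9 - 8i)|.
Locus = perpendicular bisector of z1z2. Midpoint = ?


Equal distances means the locus is the perpendicular bisector of z1 and z2.
Midpoint = ((8+9)/2, (-9+(-8))/2) = (8.5000, -8.5000)

Perpendicular bisector through (8.5000, -8.5000)


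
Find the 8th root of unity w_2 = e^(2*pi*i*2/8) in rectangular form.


Angle = 360*2/8 = 90°
a = cos(90°) = 0
b = sin(90°) = 1.0000

0 + 1.0000i


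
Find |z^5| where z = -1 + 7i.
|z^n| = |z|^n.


|z| = sqrt(1+49) = sqrt(50) = 7.0711
|z^5| = |z|^5 = (sqrt(50))^5 = 50^2 * sqrt(50) = 2500*sqrt(50)

|z^5| = 2500*sqrt(50) ≈ 17677.6695


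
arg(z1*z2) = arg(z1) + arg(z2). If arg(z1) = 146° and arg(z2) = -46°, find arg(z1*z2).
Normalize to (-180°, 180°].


arg(z1*z2) = 146° - 46° = 100°
Normalized to (-180°, 180°]: 100°

100°


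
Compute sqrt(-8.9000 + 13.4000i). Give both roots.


|z| = sqrt(79.21+179.56) = 16.0863
sqrt((|z|+a)/2) = sqrt((16.0863+(-8.9))/2) = sqrt(3.5932) = 1.8956
sqrt((|z|-a)/2) = sqrt((16.0863-(-8.9))/2) = sqrt(12.4932) = 3.5346

±(1.8956 + 3.5346i) i.e. 1.8956 + 3.5346i and -1.8956 - 3.5346i


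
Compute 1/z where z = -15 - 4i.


|z|^2 = 225+16 = 241
1/z = (-15 + 4i)/241

1/z = -0.0622 + 0.0166i


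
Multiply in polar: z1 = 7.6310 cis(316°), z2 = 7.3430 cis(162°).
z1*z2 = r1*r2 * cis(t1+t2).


r = 7.6310 * 7.3430 = 56.0344
theta = 316° + 162° = 478° = 118° (mod 360)

56.0344 cis(118°)


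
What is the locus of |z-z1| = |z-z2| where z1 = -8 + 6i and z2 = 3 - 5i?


Equal distances means the locus is the perpendicular bisector of z1 and z2.
Midpoint = ((-8+3)/2, (6+(-5))/2) = (-2.5000, 0.5000)

Perpendicular bisector through (-2.5000, 0.5000)


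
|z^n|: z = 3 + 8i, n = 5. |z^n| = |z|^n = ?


|z| = sqrt(9+64) = sqrt(73) = 8.5440
|z^5| = |z|^5 = (sqrt(73))^5 = 73^2 * sqrt(73) = 5329*sqrt(73)

|z^5| = 5329*sqrt(73) ≈ 45530.9960


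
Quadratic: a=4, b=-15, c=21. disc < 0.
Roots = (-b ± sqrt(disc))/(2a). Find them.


disc = (-15)^2 - 4*4*21 = 225 - 336 = -111
sqrt(|disc|) = sqrt(111) = 10.5357
Real part = 15/(2*4) = 1.8750
Imag part = 10.5357/(2*4) = 1.3170

1.8750 ± 1.3170i


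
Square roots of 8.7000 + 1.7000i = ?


|z| = sqrt(75.69+2.89) = 8.8645
sqrt((|z|+a)/2) = sqrt((8.8645+8.7)/2) = sqrt(8.7823) = 2.9635
sqrt((|z|-a)/2) = sqrt((8.8645-8.7)/2) = sqrt(0.0823) = 0.2868

±(2.9635 + 0.2868i) i.e. 2.9635 + 0.2868i and -2.9635 - 0.2868i


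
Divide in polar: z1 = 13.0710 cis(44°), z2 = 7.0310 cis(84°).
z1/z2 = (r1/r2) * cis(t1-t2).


r = 13.0710 / 7.0310 = 1.8591
theta = 44° - 84° = -40° = 320° (mod 360)

1.8591 cis(320°)


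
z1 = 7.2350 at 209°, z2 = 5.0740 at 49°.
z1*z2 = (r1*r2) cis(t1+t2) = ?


r = 7.2350 * 5.0740 = 36.7104
theta = 209° + 49° = 258° = 258° (mod 360)

36.7104 cis(258°)


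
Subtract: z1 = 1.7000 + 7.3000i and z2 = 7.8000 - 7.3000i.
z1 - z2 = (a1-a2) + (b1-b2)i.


Real: 1.7 - 7.8 = -6.1
Imag: 7.3 + 7.3 = 14.6

-6.1000 + 14.6000i


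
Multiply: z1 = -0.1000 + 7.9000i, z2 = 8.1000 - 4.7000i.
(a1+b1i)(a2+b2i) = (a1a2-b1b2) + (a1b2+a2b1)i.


Real = -0.1*8.1 - 7.9*(-4.7) = -0.81 - (-37.13) = 36.32
Imag = -0.1*(-4.7) + 8.1*7.9 = 0.47 + 63.99 = 64.46

36.3200 + 64.4600i


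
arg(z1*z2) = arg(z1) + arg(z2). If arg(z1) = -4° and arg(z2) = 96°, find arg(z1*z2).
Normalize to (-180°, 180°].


arg(z1*z2) = -4° + 96° = 92°
Normalized to (-180°, 180°]: 92°

92°


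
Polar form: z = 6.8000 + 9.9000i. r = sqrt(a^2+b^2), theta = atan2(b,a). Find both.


r = sqrt(46.24+98.01) = sqrt(144.25) = 12.0104
theta = atan2(9.9, 6.8) = 55.5160 degrees

r = 12.0104, theta = 55.5160 degrees


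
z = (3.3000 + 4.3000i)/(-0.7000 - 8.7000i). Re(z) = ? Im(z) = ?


Multiply by conjugate: (3.3000 + 4.3000i)(-0.7000 + 8.7000i) / ((-0.7)^2 + (-8.7)^2)
Numerator real = 3.3*(-0.7) + 4.3*(-8.7) = -39.72
Numerator imag = 4.3*(-0.7) - 3.3*(-8.7) = 25.7
Denominator = 76.18
Re(z) = -39.72/76.18 = -0.5214
Im(z) = 25.7/76.18 = 0.3374

Re(z) = -0.5214, Im(z) = 0.3374


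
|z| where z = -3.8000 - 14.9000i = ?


|z| = sqrt((-3.8)^2 + (-14.9)^2) = sqrt(14.44 + 222.01) = sqrt(236.45) = 15.3769

|z| = 15.3769


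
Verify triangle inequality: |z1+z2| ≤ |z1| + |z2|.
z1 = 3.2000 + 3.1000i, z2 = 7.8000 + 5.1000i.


|z1| = sqrt(3.2^2 + 3.1^2) = sqrt(19.85) = 4.4553
|z2| = sqrt(7.8^2 + 5.1^2) = sqrt(86.85) = 9.3193
z1+z2 = 11.0000 + 8.2000i
|z1+z2| = sqrt(188.24) = 13.7201
|z1|+|z2| = 4.4553 + 9.3193 = 13.7746

|z1+z2| = 13.7201 ≤ |z1|+|z2| = 13.7746 (verified)


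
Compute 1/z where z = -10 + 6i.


|z|^2 = 100+36 = 136
1/z = (-10 - 6i)/136

1/z = -0.0735 - 0.0441i


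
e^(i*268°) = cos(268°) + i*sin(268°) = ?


cos(268°) = -0.0349
sin(268°) = -0.9994

e^(i*268°) = -0.0349 - 0.9994i


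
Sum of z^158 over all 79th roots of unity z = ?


The roots are w_k = w^k with w = e^(2*pi*i/79), and (w^k)^158 = (w^158)^k.
So S = 1 + u + u^2 + ... + u^(78) with u = w^158.
158 = 2*79 + 0, so 158 is a multiple of 79 and u = (w^79)^2 = 1.
Every one of the 79 terms equals 1: S = 79

S = 79


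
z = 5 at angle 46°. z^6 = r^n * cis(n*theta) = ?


r^6 = 5^6 = 15625
n*theta = 6*46° = 276° = 276° (mod 360)
a = 15625*cos(276°) = 1633.2572
b = 15625*sin(276°) = -15539.4046

15625 cis(276°) = 1633.2572 - 15539.4046i


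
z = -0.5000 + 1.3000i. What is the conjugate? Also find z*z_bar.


z_bar = -0.5000 - 1.3000i
z*z_bar = (-0.5)^2 + 1.3^2 = 0.25 + 1.69 = 1.94

z_bar = -0.5000 - 1.3000i, z*z_bar = 1.94


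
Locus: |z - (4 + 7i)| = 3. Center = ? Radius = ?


|z - z0| = r is a circle with center z0 and radius r.
Center = (4, 7), radius = 3

Circle with center (4, 7) and radius 3


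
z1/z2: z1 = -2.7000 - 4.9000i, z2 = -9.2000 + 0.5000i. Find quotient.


Conjugate of z2 = -9.2000 - 0.5000i
Numerator: (-2.7000 - 4.9000i)(-9.2000 - 0.5000i) = 22.3900 + 46.4300i
Denominator: (-9.2)^2 + 0.5^2 = 84.89
Result = (22.3900 + 46.4300i)/84.89

0.2638 + 0.5469i


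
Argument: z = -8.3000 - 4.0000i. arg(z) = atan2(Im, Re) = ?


Re = -8.3, Im = -4
arg = atan2(-4, -8.3) = -154.2693 degrees

arg(z) = -154.2693 degrees


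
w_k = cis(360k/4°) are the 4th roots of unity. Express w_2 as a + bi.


Angle = 360*2/4 = 180°
a = cos(180°) = -1.0000
b = sin(180°) = 0

-1.0000 + 0i


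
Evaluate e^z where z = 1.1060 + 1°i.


e^1.1060 = 3.02225
cos(1°) = 0.99985
sin(1°) = 0.01745
Real = 3.02225*0.99985 = 3.0218
Imag = 3.02225*0.01745 = 0.0527

3.0218 + 0.0527i


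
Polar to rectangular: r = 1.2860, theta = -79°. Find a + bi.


a = 1.2860*cos(-79°) = 1.2860*0.1908 = 0.2454
b = 1.2860*sin(-79°) = 1.2860*(-0.98163) = -1.2624

0.2454 - 1.2624i


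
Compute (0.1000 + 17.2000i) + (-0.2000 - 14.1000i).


Real: 0.1 - 0.2 = -0.1
Imag: 17.2 - 14.1 = 3.1

-0.1000 + 3.1000i


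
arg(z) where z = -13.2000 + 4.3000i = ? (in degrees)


Re = -13.2, Im = 4.3
arg = atan2(4.3, -13.2) = 161.9566 degrees

arg(z) = 161.9566 degrees


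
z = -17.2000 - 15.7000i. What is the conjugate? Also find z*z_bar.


z_bar = -17.2000 + 15.7000i
z*z_bar = (-17.2)^2 + (-15.7)^2 = 295.84 + 246.49 = 542.33

z_bar = -17.2000 + 15.7000i, z*z_bar = 542.33


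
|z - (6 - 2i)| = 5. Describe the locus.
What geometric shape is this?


|z - z0| = r is a circle with center z0 and radius r.
Center = (6, -2), radius = 5

Circle with center (6, -2) and radius 5


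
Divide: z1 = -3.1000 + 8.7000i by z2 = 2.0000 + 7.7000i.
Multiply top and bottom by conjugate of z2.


Conjugate of z2 = 2.0000 - 7.7000i
Numerator: (-3.1000 + 8.7000i)(2.0000 - 7.7000i) = 60.7900 + 41.2700i
Denominator: 2^2 + 7.7^2 = 63.29
Result = (60.7900 + 41.2700i)/63.29

0.9605 + 0.6521i


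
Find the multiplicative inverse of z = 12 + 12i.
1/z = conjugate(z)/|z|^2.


|z|^2 = 144+144 = 288
1/z = (12 - 12i)/288

1/z = 0.0417 - 0.0417i


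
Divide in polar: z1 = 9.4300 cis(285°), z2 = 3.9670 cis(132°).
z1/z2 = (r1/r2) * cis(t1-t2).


r = 9.4300 / 3.9670 = 2.3771
theta = 285° - 132° = 153° = 153° (mod 360)

2.3771 cis(153°)


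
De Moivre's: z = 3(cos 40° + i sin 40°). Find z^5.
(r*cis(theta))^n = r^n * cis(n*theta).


r^5 = 3^5 = 243
n*theta = 5*40° = 200° = 200° (mod 360)
a = 243*cos(200°) = -228.3453
b = 243*sin(200°) = -83.1109

243 cis(200°) = -228.3453 - 83.1109i


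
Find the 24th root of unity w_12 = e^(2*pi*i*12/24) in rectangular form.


Angle = 360*12/24 = 180°
a = cos(180°) = -1.0000
b = sin(180°) = 0

-1.0000 + 0i


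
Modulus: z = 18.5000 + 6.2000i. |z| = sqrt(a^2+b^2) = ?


|z| = sqrt(18.5^2 + 6.2^2) = sqrt(342.25 + 38.44) = sqrt(380.69) = 19.5113

|z| = 19.5113


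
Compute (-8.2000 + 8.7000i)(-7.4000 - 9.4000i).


Real = -8.2*(-7.4) - 8.7*(-9.4) = 60.68 - (-81.78) = 142.46
Imag = -8.2*(-9.4) - (7.4)*8.7 = 77.08 - (64.38) = 12.7

142.4600 + 12.7000i


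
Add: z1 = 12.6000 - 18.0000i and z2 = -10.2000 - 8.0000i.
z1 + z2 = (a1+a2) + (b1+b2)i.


Real: 12.6 - 10.2 = 2.4
Imag: -18 - 8 = -26

2.4000 - 26.0000i


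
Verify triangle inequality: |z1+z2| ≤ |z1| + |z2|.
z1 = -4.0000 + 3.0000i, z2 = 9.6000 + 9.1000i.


|z1| = sqrt((-4)^2 + 3^2) = sqrt(25) = 5.0000
|z2| = sqrt(9.6^2 + 9.1^2) = sqrt(174.97) = 13.2276
z1+z2 = 5.6000 + 12.1000i
|z1+z2| = sqrt(177.77) = 13.3330
|z1|+|z2| = 5.0000 + 13.2276 = 18.2276

|z1+z2| = 13.3330 ≤ |z1|+|z2| = 18.2276 (verified)


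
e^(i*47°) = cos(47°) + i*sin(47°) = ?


cos(47°) = 0.6820
sin(47°) = 0.7314

e^(i*47°) = 0.6820 + 0.7314i


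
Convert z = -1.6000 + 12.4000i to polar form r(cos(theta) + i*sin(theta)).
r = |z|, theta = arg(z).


r = sqrt(2.56+153.76) = sqrt(156.32) = 12.5028
theta = atan2(12.4, -1.6) = 97.3524 degrees

r = 12.5028, theta = 97.3524 degrees


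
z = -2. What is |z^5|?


|z| = sqrt(4+0) = sqrt(4) = 2
|z^5| = |z|^5 = 2^5 = 32

|z^5| = 32


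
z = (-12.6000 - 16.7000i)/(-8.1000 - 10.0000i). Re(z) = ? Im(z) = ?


Multiply by conjugate: (-12.6000 - 16.7000i)(-8.1000 + 10.0000i) / ((-8.1)^2 + (-10)^2)
Numerator real = -12.6*(-8.1) - (16.7)*(-10) = 269.06
Numerator imag = -16.7*(-8.1) - (-12.6)*(-10) = 9.27
Denominator = 165.61
Re(z) = 269.06/165.61 = 1.6247
Im(z) = 9.27/165.61 = 0.0560

Re(z) = 1.6247, Im(z) = 0.0560


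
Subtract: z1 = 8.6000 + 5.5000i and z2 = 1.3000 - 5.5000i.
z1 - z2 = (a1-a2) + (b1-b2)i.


Real: 8.6 - 1.3 = 7.3
Imag: 5.5 + 5.5 = 11

7.3000 + 11.0000i


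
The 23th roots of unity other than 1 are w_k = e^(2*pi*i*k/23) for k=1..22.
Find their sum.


With w = e^(2*pi*i/23), all 23 of the 23th roots of unity w^0 = 1, w, ..., w^(22) sum to 0: 1 + w + ... + w^(22) = (1 - w^23)/(1 - w) = 0 since w^23 = 1, w ≠ 1.
Removing the root 1: w + w^2 + ... + w^(22) = 0 - 1 = -1

Sum = -1


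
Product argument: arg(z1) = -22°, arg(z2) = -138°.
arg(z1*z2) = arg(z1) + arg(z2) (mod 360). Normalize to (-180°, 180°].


arg(z1*z2) = -22° - 138° = -160°
Normalized to (-180°, 180°]: -160°

-160°


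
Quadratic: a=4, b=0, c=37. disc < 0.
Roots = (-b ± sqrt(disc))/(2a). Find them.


disc = 0^2 - 4*4*37 = 0 - 592 = -592
sqrt(|disc|) = sqrt(592) = 24.3311
Real part = 0/(2*4) = 0
Imag part = 24.3311/(2*4) = 3.0414

0 ± 3.0414i


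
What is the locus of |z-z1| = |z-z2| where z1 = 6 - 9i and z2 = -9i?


Equal distances means the locus is the perpendicular bisector of z1 and z2.
Midpoint = ((6+0)/2, (-9+(-9))/2) = (3.0000, -9.0000)

Perpendicular bisector through (3.0000, -9.0000)


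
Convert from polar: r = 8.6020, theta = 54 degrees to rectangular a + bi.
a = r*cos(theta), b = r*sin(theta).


a = 8.6020*cos(54°) = 8.6020*0.587785 = 5.0561
b = 8.6020*sin(54°) = 8.6020*0.80902 = 6.9592

5.0561 + 6.9592i


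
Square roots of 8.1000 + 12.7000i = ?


|z| = sqrt(65.61+161.29) = 15.0632
sqrt((|z|+a)/2) = sqrt((15.0632+8.1)/2) = sqrt(11.5816) = 3.4032
sqrt((|z|-a)/2) = sqrt((15.0632-8.1)/2) = sqrt(3.4816) = 1.8659

±(3.4032 + 1.8659i) i.e. 3.4032 + 1.8659i and -3.4032 - 1.8659i


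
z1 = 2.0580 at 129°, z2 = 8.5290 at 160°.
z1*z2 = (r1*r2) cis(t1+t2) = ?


r = 2.0580 * 8.5290 = 17.5527
theta = 129° + 160° = 289° = 289° (mod 360)

17.5527 cis(289°)


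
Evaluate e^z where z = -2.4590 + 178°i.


e^-2.4590 = 0.08552
cos(178°) = -0.9994
sin(178°) = 0.0349
Real = 0.08552*(-0.9994) = -0.0855
Imag = 0.08552*0.0349 = 0.0030

-0.0855 + 0.0030i


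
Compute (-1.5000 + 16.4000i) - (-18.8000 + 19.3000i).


Real: -1.5 + 18.8 = 17.3
Imag: 16.4 - 19.3 = -2.9

17.3000 - 2.9000i


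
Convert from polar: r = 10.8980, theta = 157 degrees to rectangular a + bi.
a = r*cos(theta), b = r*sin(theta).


a = 10.8980*cos(157°) = 10.8980*(-0.920505) = -10.0317
b = 10.8980*sin(157°) = 10.8980*0.39073 = 4.2582

-10.0317 + 4.2582i


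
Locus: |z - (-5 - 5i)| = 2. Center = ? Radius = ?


|z - z0| = r is a circle with center z0 and radius r.
Center = (-5, -5), radius = 2

Circle with center (-5, -5) and radius 2


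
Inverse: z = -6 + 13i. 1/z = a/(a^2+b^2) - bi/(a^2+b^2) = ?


|z|^2 = 36+169 = 205
1/z = (-6 - 13i)/205

1/z = -0.0293 - 0.0634i


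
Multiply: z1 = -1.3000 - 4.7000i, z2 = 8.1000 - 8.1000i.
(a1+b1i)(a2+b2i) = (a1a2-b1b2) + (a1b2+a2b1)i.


Real = -1.3*8.1 - (-4.7)*(-8.1) = -10.53 - 38.07 = -48.6
Imag = -1.3*(-8.1) + 8.1*(-4.7) = 10.53 - (38.07) = -27.54

-48.6000 - 27.5400i


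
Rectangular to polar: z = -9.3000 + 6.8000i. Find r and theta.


r = sqrt(86.49+46.24) = sqrt(132.73) = 11.5209
theta = atan2(6.8, -9.3) = 143.8264 degrees

r = 11.5209, theta = 143.8264 degrees


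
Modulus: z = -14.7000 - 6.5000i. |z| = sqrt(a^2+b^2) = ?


|z| = sqrt((-14.7)^2 + (-6.5)^2) = sqrt(216.09 + 42.25) = sqrt(258.34) = 16.0730

|z| = 16.0730


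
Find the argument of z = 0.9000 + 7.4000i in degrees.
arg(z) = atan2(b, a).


Re = 0.9, Im = 7.4
arg = atan2(7.4, 0.9) = 83.0657 degrees

arg(z) = 83.0657 degrees


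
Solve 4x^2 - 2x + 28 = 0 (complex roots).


disc = (-2)^2 - 4*4*28 = 4 - 448 = -444
sqrt(|disc|) = sqrt(444) = 21.0713
Real part = 2/(2*4) = 0.2500
Imag part = 21.0713/(2*4) = 2.6339

0.2500 ± 2.6339i


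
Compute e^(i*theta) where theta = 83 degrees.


cos(83°) = 0.1219
sin(83°) = 0.9925

e^(i*83°) = 0.1219 + 0.9925i


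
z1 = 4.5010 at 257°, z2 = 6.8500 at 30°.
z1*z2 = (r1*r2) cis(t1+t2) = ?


r = 4.5010 * 6.8500 = 30.8318
theta = 257° + 30° = 287° = 287° (mod 360)

30.8318 cis(287°)


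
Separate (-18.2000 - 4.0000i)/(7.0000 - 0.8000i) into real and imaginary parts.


Multiply by conjugate: (-18.2000 - 4.0000i)(7.0000 + 0.8000i) / (7^2 + (-0.8)^2)
Numerator real = -18.2*7 - (4)*(-0.8) = -124.2
Numerator imag = -4*7 - (-18.2)*(-0.8) = -42.56
Denominator = 49.64
Re(z) = -124.2/49.64 = -2.5020
Im(z) = -42.56/49.64 = -0.8574

Re(z) = -2.5020, Im(z) = -0.8574


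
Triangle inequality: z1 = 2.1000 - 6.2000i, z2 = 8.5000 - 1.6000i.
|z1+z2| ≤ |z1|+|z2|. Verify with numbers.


|z1| = sqrt(2.1^2 + (-6.2)^2) = sqrt(42.85) = 6.5460
|z2| = sqrt(8.5^2 + (-1.6)^2) = sqrt(74.81) = 8.6493
z1+z2 = 10.6000 - 7.8000i
|z1+z2| = sqrt(173.2) = 13.1605
|z1|+|z2| = 6.5460 + 8.6493 = 15.1953

|z1+z2| = 13.1605 ≤ |z1|+|z2| = 15.1953 (verified)


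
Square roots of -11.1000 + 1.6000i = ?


|z| = sqrt(123.21+2.56) = 11.2147
sqrt((|z|+a)/2) = sqrt((11.2147+(-11.1))/2) = sqrt(0.0574) = 0.2395
sqrt((|z|-a)/2) = sqrt((11.2147-(-11.1))/2) = sqrt(11.1574) = 3.3403

±(0.2395 + 3.3403i) i.e. 0.2395 + 3.3403i and -0.2395 - 3.3403i


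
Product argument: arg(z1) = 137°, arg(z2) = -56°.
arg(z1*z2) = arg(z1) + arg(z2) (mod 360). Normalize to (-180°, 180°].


arg(z1*z2) = 137° - 56° = 81°
Normalized to (-180°, 180°]: 81°

81°


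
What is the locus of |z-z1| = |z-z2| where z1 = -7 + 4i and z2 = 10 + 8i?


Equal distances means the locus is the perpendicular bisector of z1 and z2.
Midpoint = ((-7+10)/2, (4+8)/2) = (1.5000, 6.0000)

Perpendicular bisector through (1.5000, 6.0000)


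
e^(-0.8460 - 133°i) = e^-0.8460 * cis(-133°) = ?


e^-0.8460 = 0.42913
cos(-133°) = -0.682
sin(-133°) = -0.73135
Real = 0.42913*(-0.682) = -0.2927
Imag = 0.42913*(-0.73135) = -0.3138

-0.2927 - 0.3138i


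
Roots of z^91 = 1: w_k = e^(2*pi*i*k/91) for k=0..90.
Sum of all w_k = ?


The sum of all 91th roots of unity is 0.
Geometric series: (1 - w^91)/(1 - w) = (1-1)/(1-w) = 0 since w^91 = 1, w ≠ 1.
Alternatively: coefficient of z^90 in z^91 - 1 is 0.

0


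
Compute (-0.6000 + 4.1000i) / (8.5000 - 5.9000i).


Conjugate of z2 = 8.5000 + 5.9000i
Numerator: (-0.6000 + 4.1000i)(8.5000 + 5.9000i) = -29.2900 + 31.3100i
Denominator: 8.5^2 + (-5.9)^2 = 107.06
Result = (-29.2900 + 31.3100i)/107.06

-0.2736 + 0.2925i


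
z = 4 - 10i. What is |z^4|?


|z| = sqrt(16+100) = sqrt(116) = 10.7703
|z^4| = |z|^4 = (sqrt(116))^4 = 116^2 = 13456

|z^4| = 13456


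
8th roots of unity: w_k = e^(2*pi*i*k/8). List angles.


The 8th roots of unity are cis(360k/8°) for k=0..7
Angle step = 360/8 = 45°
Primitive root: cis(45°)
Primitive root = 0.7071 + 0.7071i

8 roots at angles: 0°, 45°, 90°, 135°, 180°, 225°, 270°, 315°


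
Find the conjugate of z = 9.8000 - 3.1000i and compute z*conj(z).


z_bar = 9.8000 + 3.1000i
z*z_bar = 9.8^2 + (-3.1)^2 = 96.04 + 9.61 = 105.65

z_bar = 9.8000 + 3.1000i, z*z_bar = 105.65


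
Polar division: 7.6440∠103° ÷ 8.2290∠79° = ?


r = 7.6440 / 8.2290 = 0.9289
theta = 103° - 79° = 24° = 24° (mod 360)

0.9289 cis(24°)


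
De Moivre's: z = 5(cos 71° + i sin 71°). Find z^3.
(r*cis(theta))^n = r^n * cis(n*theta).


r^3 = 5^3 = 125
n*theta = 3*71° = 213° = 213° (mod 360)
a = 125*cos(213°) = -104.8338
b = 125*sin(213°) = -68.0799

125 cis(213°) = -104.8338 - 68.0799i


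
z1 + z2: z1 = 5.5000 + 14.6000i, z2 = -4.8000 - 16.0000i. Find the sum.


Real: 5.5 - 4.8 = 0.7
Imag: 14.6 - 16 = -1.4

0.7000 - 1.4000i


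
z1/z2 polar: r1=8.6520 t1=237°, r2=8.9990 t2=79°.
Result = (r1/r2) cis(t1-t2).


r = 8.6520 / 8.9990 = 0.9614
theta = 237° - 79° = 158° = 158° (mod 360)

0.9614 cis(158°)


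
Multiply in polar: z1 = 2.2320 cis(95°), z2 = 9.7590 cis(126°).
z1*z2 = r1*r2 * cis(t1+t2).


r = 2.2320 * 9.7590 = 21.7821
theta = 95° + 126° = 221° = 221° (mod 360)

21.7821 cis(221°)


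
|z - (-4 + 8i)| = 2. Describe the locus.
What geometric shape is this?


|z - z0| = r is a circle with center z0 and radius r.
Center = (-4, 8), radius = 2

Circle with center (-4, 8) and radius 2


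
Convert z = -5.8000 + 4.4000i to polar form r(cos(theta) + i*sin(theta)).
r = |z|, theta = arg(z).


r = sqrt(33.64+19.36) = sqrt(53) = 7.2801
theta = atan2(4.4, -5.8) = 142.8153 degrees

r = 7.2801, theta = 142.8153 degrees


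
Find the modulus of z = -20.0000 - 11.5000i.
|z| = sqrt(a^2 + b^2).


|z| = sqrt((-20)^2 + (-11.5)^2) = sqrt(400 + 132.25) = sqrt(532.25) = 23.0705

|z| = 23.0705


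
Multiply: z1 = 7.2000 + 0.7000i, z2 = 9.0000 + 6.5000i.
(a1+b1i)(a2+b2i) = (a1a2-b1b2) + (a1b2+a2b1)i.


Real = 7.2*9 - 0.7*6.5 = 64.8 - 4.55 = 60.25
Imag = 7.2*6.5 + 9*0.7 = 46.8 + 6.3 = 53.1

60.2500 + 53.1000i


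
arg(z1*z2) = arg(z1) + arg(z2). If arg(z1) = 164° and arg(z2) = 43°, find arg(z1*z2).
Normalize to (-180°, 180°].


arg(z1*z2) = 164° + 43° = 207°
Normalized to (-180°, 180°]: -153°

-153°


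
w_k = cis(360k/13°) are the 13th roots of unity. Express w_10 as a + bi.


Angle = 360*10/13 = 276.9231°
a = cos(276.9231°) = 0.1205
b = sin(276.9231°) = -0.9927

0.1205 - 0.9927i


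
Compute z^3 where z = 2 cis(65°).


r^3 = 2^3 = 8
n*theta = 3*65° = 195° = 195° (mod 360)
a = 8*cos(195°) = -7.7274
b = 8*sin(195°) = -2.0706

8 cis(195°) = -7.7274 - 2.0706i


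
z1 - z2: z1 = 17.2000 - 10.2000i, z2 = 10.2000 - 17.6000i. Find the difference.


Real: 17.2 - 10.2 = 7
Imag: -10.2 + 17.6 = 7.4

7.0000 + 7.4000i


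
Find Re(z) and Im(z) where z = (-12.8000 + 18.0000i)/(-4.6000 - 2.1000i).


Multiply by conjugate: (-12.8000 + 18.0000i)(-4.6000 + 2.1000i) / ((-4.6)^2 + (-2.1)^2)
Numerator real = -12.8*(-4.6) + 18*(-2.1) = 21.08
Numerator imag = 18*(-4.6) - (-12.8)*(-2.1) = -109.68
Denominator = 25.57
Re(z) = 21.08/25.57 = 0.8244
Im(z) = -109.68/25.57 = -4.2894

Re(z) = 0.8244, Im(z) = -4.2894


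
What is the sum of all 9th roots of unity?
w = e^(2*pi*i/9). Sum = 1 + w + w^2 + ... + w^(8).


The sum of all 9th roots of unity is 0.
Geometric series: (1 - w^9)/(1 - w) = (1-1)/(1-w) = 0 since w^9 = 1, w ≠ 1.
Alternatively: coefficient of z^8 in z^9 - 1 is 0.

0


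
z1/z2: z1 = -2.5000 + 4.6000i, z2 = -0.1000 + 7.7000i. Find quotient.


Conjugate of z2 = -0.1000 - 7.7000i
Numerator: (-2.5000 + 4.6000i)(-0.1000 - 7.7000i) = 35.6700 + 18.7900i
Denominator: (-0.1)^2 + 7.7^2 = 59.3
Result = (35.6700 + 18.7900i)/59.3

0.6015 + 0.3169i


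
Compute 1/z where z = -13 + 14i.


|z|^2 = 169+196 = 365
1/z = (-13 - 14i)/365

1/z = -0.0356 - 0.0384i


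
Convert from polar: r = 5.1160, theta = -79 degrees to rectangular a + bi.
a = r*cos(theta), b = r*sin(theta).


a = 5.1160*cos(-79°) = 5.1160*0.19081 = 0.9762
b = 5.1160*sin(-79°) = 5.1160*(-0.98163) = -5.0220

0.9762 - 5.0220i


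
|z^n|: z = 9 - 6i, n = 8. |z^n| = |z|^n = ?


|z| = sqrt(81+36) = sqrt(117) = 10.8167
|z^8| = |z|^8 = (sqrt(117))^8 = 117^4 = 187388721

|z^8| = 187388721


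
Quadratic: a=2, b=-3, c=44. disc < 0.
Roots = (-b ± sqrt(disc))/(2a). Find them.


disc = (-3)^2 - 4*2*44 = 9 - 352 = -343
sqrt(|disc|) = sqrt(343) = 18.5203
Real part = 3/(2*2) = 0.7500
Imag part = 18.5203/(2*2) = 4.6301

0.7500 ± 4.6301i


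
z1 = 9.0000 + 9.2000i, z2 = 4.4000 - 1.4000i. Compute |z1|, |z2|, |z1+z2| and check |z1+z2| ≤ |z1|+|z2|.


|z1| = sqrt(9^2 + 9.2^2) = sqrt(165.64) = 12.8701
|z2| = sqrt(4.4^2 + (-1.4)^2) = sqrt(21.32) = 4.6174
z1+z2 = 13.4000 + 7.8000i
|z1+z2| = sqrt(240.4) = 15.5048
|z1|+|z2| = 12.8701 + 4.6174 = 17.4875

|z1+z2| = 15.5048 ≤ |z1|+|z2| = 17.4875 (verified)


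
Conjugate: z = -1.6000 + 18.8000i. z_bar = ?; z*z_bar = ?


z_bar = -1.6000 - 18.8000i
z*z_bar = (-1.6)^2 + 18.8^2 = 2.56 + 353.44 = 356

z_bar = -1.6000 - 18.8000i, z*z_bar = 356


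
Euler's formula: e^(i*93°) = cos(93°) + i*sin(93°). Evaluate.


cos(93°) = -0.0523
sin(93°) = 0.9986

e^(i*93°) = -0.0523 + 0.9986i


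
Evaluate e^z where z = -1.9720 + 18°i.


e^-1.9720 = 0.1392
cos(18°) = 0.9511
sin(18°) = 0.309
Real = 0.1392*0.9511 = 0.1324
Imag = 0.1392*0.309 = 0.0430

0.1324 + 0.0430i


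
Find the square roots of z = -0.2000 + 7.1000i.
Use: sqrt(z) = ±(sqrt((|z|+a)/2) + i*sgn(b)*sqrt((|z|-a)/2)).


|z| = sqrt(0.04+50.41) = 7.1028
sqrt((|z|+a)/2) = sqrt((7.1028+(-0.2))/2) = sqrt(3.4514) = 1.8578
sqrt((|z|-a)/2) = sqrt((7.1028-(-0.2))/2) = sqrt(3.6514) = 1.9109

±(1.8578 + 1.9109i) i.e. 1.8578 + 1.9109i and -1.8578 - 1.9109i


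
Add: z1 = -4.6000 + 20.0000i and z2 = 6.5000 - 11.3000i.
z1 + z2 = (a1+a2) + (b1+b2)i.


Real: -4.6 + 6.5 = 1.9
Imag: 20 - 11.3 = 8.7

1.9000 + 8.7000i


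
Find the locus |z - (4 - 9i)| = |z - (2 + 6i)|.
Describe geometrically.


Equal distances means the locus is the perpendicular bisector of z1 and z2.
Midpoint = ((4+2)/2, (-9+6)/2) = (3.0000, -1.5000)

Perpendicular bisector through (3.0000, -1.5000)


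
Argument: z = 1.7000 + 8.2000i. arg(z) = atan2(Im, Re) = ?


Re = 1.7, Im = 8.2
arg = atan2(8.2, 1.7) = 78.2875 degrees

arg(z) = 78.2875 degrees


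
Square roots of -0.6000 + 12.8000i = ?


|z| = sqrt(0.36+163.84) = 12.8141
sqrt((|z|+a)/2) = sqrt((12.8141+(-0.6))/2) = sqrt(6.1070) = 2.4712
sqrt((|z|-a)/2) = sqrt((12.8141-(-0.6))/2) = sqrt(6.7070) = 2.5898

±(2.4712 + 2.5898i) i.e. 2.4712 + 2.5898i and -2.4712 - 2.5898i


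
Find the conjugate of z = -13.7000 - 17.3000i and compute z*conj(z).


z_bar = -13.7000 + 17.3000i
z*z_bar = (-13.7)^2 + (-17.3)^2 = 187.69 + 299.29 = 486.98

z_bar = -13.7000 + 17.3000i, z*z_bar = 486.98


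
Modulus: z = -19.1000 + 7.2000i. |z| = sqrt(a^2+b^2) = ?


|z| = sqrt((-19.1)^2 + 7.2^2) = sqrt(364.81 + 51.84) = sqrt(416.65) = 20.4120

|z| = 20.4120


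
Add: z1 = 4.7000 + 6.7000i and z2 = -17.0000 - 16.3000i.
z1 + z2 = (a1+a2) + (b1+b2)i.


Real: 4.7 - 17 = -12.3
Imag: 6.7 - 16.3 = -9.6

-12.3000 - 9.6000i


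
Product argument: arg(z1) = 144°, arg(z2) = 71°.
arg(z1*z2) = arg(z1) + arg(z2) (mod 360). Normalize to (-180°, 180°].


arg(z1*z2) = 144° + 71° = 215°
Normalized to (-180°, 180°]: -145°

-145°


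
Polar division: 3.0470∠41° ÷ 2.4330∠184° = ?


r = 3.0470 / 2.4330 = 1.2524
theta = 41° - 184° = -143° = 217° (mod 360)

1.2524 cis(217°)


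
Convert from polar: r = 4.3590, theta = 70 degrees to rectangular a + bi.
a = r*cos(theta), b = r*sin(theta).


a = 4.3590*cos(70°) = 4.3590*0.34202 = 1.4909
b = 4.3590*sin(70°) = 4.3590*0.93969 = 4.0961

1.4909 + 4.0961i


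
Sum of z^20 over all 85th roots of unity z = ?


The roots are w_k = w^k with w = e^(2*pi*i/85), and (w^k)^20 = (w^20)^k.
So S = 1 + u + u^2 + ... + u^(84) with u = w^20.
20 = 0*85 + 20, so 20 is not a multiple of 85: u = w^20 ≠ 1 (w is a primitive 85th root), while u^85 = (w^85)^20 = 1.
Geometric series: S = (1 - u^85)/(1 - u) = (1 - 1)/(1 - u) = 0

S = 0


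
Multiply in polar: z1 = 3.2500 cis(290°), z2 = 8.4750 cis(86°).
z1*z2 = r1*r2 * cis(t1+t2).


r = 3.2500 * 8.4750 = 27.5437
theta = 290° + 86° = 376° = 16° (mod 360)

27.5437 cis(16°)


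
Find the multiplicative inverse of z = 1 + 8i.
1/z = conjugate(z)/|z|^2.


|z|^2 = 1+64 = 65
1/z = (1 - 8i)/65

1/z = 0.0154 - 0.1231i


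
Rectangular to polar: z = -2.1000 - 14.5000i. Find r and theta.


r = sqrt(4.41+210.25) = sqrt(214.66) = 14.6513
theta = atan2(-14.5, -2.1) = -98.2407 degrees

r = 14.6513, theta = -98.2407 degrees


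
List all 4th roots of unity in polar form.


The 4th roots of unity are cis(360k/4°) for k=0..3
Angle step = 360/4 = 90°
Primitive root: cis(90°)
Primitive root = 0 + 1.0000i

4 roots at angles: 0°, 90°, 180°, 270°


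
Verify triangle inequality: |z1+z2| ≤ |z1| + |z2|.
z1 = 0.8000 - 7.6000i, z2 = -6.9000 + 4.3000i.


|z1| = sqrt(0.8^2 + (-7.6)^2) = sqrt(58.4) = 7.6420
|z2| = sqrt((-6.9)^2 + 4.3^2) = sqrt(66.1) = 8.1302
z1+z2 = -6.1000 - 3.3000i
|z1+z2| = sqrt(48.1) = 6.9354
|z1|+|z2| = 7.6420 + 8.1302 = 15.7722

|z1+z2| = 6.9354 ≤ |z1|+|z2| = 15.7722 (verified)


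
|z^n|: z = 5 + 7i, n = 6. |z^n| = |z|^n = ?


|z| = sqrt(25+49) = sqrt(74) = 8.6023
|z^6| = |z|^6 = (sqrt(74))^6 = 74^3 = 405224

|z^6| = 405224


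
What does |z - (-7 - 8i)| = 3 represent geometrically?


|z - z0| = r is a circle with center z0 and radius r.
Center = (-7, -8), radius = 3

Circle with center (-7, -8) and radius 3


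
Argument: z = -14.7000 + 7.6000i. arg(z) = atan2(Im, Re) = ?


Re = -14.7, Im = 7.6
arg = atan2(7.6, -14.7) = 152.6607 degrees

arg(z) = 152.6607 degrees


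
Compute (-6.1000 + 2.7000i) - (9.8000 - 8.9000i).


Real: -6.1 - 9.8 = -15.9
Imag: 2.7 + 8.9 = 11.6

-15.9000 + 11.6000i


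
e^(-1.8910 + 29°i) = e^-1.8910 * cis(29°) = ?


e^-1.8910 = 0.1509
cos(29°) = 0.8746
sin(29°) = 0.4848
Real = 0.1509*0.8746 = 0.1320
Imag = 0.1509*0.4848 = 0.0732

0.1320 + 0.0732i


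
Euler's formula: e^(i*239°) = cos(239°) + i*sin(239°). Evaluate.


cos(239°) = -0.5150
sin(239°) = -0.8572

e^(i*239°) = -0.5150 - 0.8572i
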